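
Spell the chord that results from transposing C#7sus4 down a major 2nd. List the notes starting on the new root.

A major 2nd down from C# is B, so the new chord is B dominant seventh suspended fourth.
- root: B
- perfect 4th: E
- perfect 5th: F#
- minor 7th: A

B, E, F#, A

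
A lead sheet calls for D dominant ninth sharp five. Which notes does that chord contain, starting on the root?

D dominant ninth sharp five is a dominant ninth sharp five built on D.
- root: D
- major 3rd: F#
- augmented 5th: A#
- minor 7th: C
- major 9th: E

D F# A# C E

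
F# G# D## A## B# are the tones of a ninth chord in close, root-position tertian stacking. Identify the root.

G#

Arranged so that each adjacent pair is a third by letter name: G# – B# – D## – F# – A##.
The bottom of that stack, G#, is the root (this is G# dominant seventh sharp nine sharp five).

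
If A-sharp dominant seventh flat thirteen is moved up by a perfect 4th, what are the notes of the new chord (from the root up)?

D#  F##  A#  C#  B

A# up a perfect 4th → D#. New chord: D# dominant seventh flat thirteen.
D# — root
F## — major 3rd
A# — perfect 5th
C# — minor 7th
B — minor 13th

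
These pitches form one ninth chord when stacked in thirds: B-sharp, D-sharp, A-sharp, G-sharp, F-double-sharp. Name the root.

G-sharp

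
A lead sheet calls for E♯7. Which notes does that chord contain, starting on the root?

E#, G##, B#, D#

E♯7 is a dominant seventh built on E#.
Root: E#
Major 3rd (3rd): G##
Perfect 5th (5th): B#
Minor 7th (7th): D#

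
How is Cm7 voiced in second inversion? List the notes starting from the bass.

G – B♭ – C – E♭

Cm7 = C–E♭–G–B♭; second inversion → fifth (G) lowest.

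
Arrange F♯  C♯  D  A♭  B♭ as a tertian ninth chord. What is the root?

Stacking in thirds gives B♭ – D – F♯ – A♭ – C♯, so B♭ is the root — B♭ dominant seventh sharp nine sharp five.

B♭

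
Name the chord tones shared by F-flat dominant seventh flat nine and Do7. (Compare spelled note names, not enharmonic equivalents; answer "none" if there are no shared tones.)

F-flat dominant seventh flat nine: Fb Ab Cb Ebb Gbb
Do7: D F Ab Cb
Common to both → Ab, Cb.

Ab, Cb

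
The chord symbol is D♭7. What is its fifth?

Ab

D♭7 is built on Db; its 5th is a perfect 5th above the root.
A fifth above D uses the letter A, and the perfect 5th above Db is Ab.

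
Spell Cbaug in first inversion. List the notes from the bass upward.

Cbaug = Cb–Eb–G; first inversion → third (Eb) lowest.

Eb, G, Cb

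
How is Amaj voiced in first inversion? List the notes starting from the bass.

C♯ – E – A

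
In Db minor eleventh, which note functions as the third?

F-flat

Root of Db minor eleventh = D-flat. The 3rd is a minor 3rd: D-flat up a minor 3rd → F-flat.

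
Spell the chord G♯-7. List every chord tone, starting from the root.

G# – B – D# – F#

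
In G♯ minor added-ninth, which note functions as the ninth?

G♯ minor added-ninth is built on G-sharp; its 9th is a major 9th above the root.
A second above G uses the letter A, and the major 9th above G-sharp is A-sharp.

A-sharp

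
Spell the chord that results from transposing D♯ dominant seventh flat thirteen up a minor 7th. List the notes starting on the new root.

C-sharp, E-sharp, G-sharp, B, A

Transposed root: D-sharp → C-sharp (minor 7th up). So we spell C-sharp dominant seventh flat thirteen:
Root: C-sharp
Major 3rd (3rd): E-sharp
Perfect 5th (5th): G-sharp
Minor 7th (7th): B
Minor 13th (13th): A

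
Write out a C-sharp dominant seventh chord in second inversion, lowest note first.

C-sharp dominant seventh = C-sharp–E-sharp–G-sharp–B; second inversion → fifth (G-sharp) lowest.

G-sharp, B, C-sharp, E-sharp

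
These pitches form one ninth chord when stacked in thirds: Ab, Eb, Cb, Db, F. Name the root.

Arranged so that each adjacent pair is a third by letter name: Db – F – Ab – Cb – Eb.
The bottom of that stack, Db, is the root (this is Db dominant ninth).

Db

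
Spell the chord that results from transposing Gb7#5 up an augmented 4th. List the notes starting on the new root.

C – E – G# – Bb

Gb up an augmented 4th → C. New chord: C augmented seventh.
Root: C
Major 3rd (3rd): E
Augmented 5th (5th): G#
Minor 7th (7th): Bb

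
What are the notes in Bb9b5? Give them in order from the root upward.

Bb – D – Fb – Ab – C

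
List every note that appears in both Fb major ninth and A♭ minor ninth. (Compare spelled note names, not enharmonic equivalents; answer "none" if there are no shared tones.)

Fb major ninth = F-flat, A-flat, C-flat, E-flat, G-flat.
A♭ minor ninth = A-flat, C-flat, E-flat, G-flat, B-flat.
Shared: A-flat, C-flat, E-flat, G-flat.

A-flat, C-flat, E-flat, G-flat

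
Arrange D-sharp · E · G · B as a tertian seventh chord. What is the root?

Stacking in thirds gives E – G – B – D-sharp, so E is the root — E minor-major seventh.

E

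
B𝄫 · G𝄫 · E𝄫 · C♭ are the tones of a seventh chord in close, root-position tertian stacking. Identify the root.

C♭

Stacking in thirds gives C♭ – E𝄫 – G𝄫 – B𝄫, so C♭ is the root — C♭ half-diminished seventh.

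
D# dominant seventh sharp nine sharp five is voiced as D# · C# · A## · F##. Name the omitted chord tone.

E##

D# dominant seventh sharp nine sharp five = D#, F##, A##, C#, E##. The voicing lacks the 9th (augmented 9th), E##.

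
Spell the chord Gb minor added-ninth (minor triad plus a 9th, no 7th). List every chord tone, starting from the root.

Gb minor added-ninth: minor added-ninth on G-flat.
G-flat — root
B-double-flat — minor 3rd
D-flat — perfect 5th
A-flat — major 9th

G-flat B-double-flat D-flat A-flat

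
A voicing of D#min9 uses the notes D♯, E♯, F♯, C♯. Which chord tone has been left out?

A♯

The full D#min9 chord is D♯, F♯, A♯, C♯, E♯.
Comparing with the voicing, the perfect 5th (5th) — A♯ — is absent.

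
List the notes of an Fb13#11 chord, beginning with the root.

F♭, A♭, C♭, E𝄫, G♭, B♭, D♭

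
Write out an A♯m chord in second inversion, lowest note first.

E#  A#  C#

In root position, A♯m is A#–C#–E#.
Second inversion puts the fifth (E#) in the bass.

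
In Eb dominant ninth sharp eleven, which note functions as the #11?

A

Eb dominant ninth sharp eleven is built on E-flat; its 11th is an augmented 11th above the root.
A fourth above E uses the letter A, and the augmented 11th above E-flat is A.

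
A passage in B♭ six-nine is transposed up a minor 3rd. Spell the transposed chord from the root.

A minor 3rd up from Bb is Db, so the new chord is Db six-nine.
Db — root
F — major 3rd
Ab — perfect 5th
Bb — major 6th
Eb — major 9th

Db  F  Ab  Bb  Eb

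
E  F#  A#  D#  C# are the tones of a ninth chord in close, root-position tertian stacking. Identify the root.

Arranged so that each adjacent pair is a third by letter name: D# – F# – A# – C# – E.
The bottom of that stack, D#, is the root (this is D# minor seventh flat nine).

D#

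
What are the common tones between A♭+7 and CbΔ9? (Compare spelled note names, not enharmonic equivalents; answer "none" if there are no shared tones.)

Gb

A♭+7 = Ab, C, E, Gb.
CbΔ9 = Cb, Eb, Gb, Bb, Db.
Shared: Gb.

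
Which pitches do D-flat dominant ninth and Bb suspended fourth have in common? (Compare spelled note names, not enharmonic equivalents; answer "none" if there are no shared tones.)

D-flat dominant ninth: D-flat F A-flat C-flat E-flat
Bb suspended fourth: B-flat E-flat F
Common to both → F, E-flat.

F, E-flat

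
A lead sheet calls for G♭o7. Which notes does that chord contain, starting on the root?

G♭, B𝄫, D𝄫, F𝄫

Root G♭, quality diminished seventh:
Root: G♭
Minor 3rd (3rd): B𝄫
Diminished 5th (5th): D𝄫
Diminished 7th (7th): F𝄫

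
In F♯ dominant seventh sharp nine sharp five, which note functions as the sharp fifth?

F♯ dominant seventh sharp nine sharp five is built on F♯; its 5th is an augmented 5th above the root.
A fifth above F uses the letter C, and the augmented 5th above F♯ is C𝄪.

C𝄪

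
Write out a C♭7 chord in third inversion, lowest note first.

C♭7 = Cb–Eb–Gb–Bbb; third inversion → seventh (Bbb) lowest.

Bbb Cb Eb Gb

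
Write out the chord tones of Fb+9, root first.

Fb  Ab  C  Ebb  Gb

Root Fb, quality dominant ninth sharp five:
- root: Fb
- major 3rd: Ab
- augmented 5th: C
- minor 7th: Ebb
- major 9th: Gb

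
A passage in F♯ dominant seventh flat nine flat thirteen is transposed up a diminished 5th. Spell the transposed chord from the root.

C E G B-flat D-flat A-flat

A diminished 5th up from F-sharp is C, so the new chord is C dominant seventh flat nine flat thirteen.
root → C
3rd (major 3rd) → E
5th (perfect 5th) → G
7th (minor 7th) → B-flat
9th (minor 9th) → D-flat
13th (minor 13th) → A-flat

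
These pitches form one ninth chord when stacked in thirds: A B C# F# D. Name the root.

B

Arranged so that each adjacent pair is a third by letter name: B – D – F# – A – C#.
The bottom of that stack, B, is the root (this is B minor ninth).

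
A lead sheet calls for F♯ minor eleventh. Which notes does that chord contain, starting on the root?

F♯ minor eleventh is a minor eleventh built on F-sharp.
F-sharp — root
A — minor 3rd
C-sharp — perfect 5th
E — minor 7th
G-sharp — major 9th
B — perfect 11th

F-sharp A C-sharp E G-sharp B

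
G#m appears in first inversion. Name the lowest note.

G#m = G#–B–D#. First inversion → third in the bass = B.

B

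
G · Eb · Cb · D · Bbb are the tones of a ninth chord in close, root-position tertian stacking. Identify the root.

Cb

Stacking in thirds gives Cb – Eb – G – Bbb – D, so Cb is the root — Cb dominant seventh sharp nine sharp five.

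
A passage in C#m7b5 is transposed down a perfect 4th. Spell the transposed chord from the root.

Transposed root: C# → G# (perfect 4th down). So we spell G# half-diminished seventh:
- root: G#
- minor 3rd: B
- diminished 5th: D
- minor 7th: F#

G#, B, D, F#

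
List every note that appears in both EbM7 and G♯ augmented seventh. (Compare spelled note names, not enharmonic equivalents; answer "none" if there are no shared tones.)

EbM7 = E♭, G, B♭, D.
G♯ augmented seventh = G♯, B♯, D𝄪, F♯.
Shared: none.

none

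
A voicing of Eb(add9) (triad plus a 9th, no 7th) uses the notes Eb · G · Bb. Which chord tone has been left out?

The full Eb(add9) chord is Eb, G, Bb, F.
Comparing with the voicing, the major 9th (9th) — F — is absent.

F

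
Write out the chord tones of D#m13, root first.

D#m13: minor thirteenth on D#.
Root: D#
Minor 3rd (3rd): F#
Perfect 5th (5th): A#
Minor 7th (7th): C#
Major 9th (9th): E#
Perfect 11th (11th): G#
Major 13th (13th): B#

D# – F# – A# – C# – E# – G# – B#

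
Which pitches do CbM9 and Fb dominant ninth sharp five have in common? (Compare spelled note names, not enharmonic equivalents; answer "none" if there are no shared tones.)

G♭

CbM9 = C♭, E♭, G♭, B♭, D♭.
Fb dominant ninth sharp five = F♭, A♭, C, E𝄫, G♭.
Shared: G♭.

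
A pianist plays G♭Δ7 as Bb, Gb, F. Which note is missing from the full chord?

Db

G♭Δ7 = Gb, Bb, Db, F. The voicing lacks the 5th (perfect 5th), Db.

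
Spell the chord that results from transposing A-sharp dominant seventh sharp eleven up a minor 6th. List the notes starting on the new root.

Transposed root: A# → F# (minor 6th up). So we spell F# dominant seventh sharp eleven:
F# — root
A# — major 3rd
C# — perfect 5th
E — minor 7th
B# — augmented 11th

F#  A#  C#  E  B#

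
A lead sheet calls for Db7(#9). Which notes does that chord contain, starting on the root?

Db7(#9): dominant seventh sharp nine on Db.
- root: Db
- major 3rd: F
- perfect 5th: Ab
- minor 7th: Cb
- augmented 9th: E

Db  F  Ab  Cb  E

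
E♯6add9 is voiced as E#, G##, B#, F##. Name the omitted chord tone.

C##

E♯6add9 = E#, G##, B#, C##, F##. The voicing lacks the 6th (major 6th), C##.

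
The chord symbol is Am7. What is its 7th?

G

Am7 is built on A; its 7th is a minor 7th above the root.
A seventh above A uses the letter G, and the minor 7th above A is G.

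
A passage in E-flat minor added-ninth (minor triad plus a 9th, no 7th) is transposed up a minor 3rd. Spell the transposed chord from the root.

Gb – Bbb – Db – Ab

Eb up a minor 3rd → Gb. New chord: Gb minor added-ninth.
- root: Gb
- minor 3rd: Bbb
- perfect 5th: Db
- major 9th: Ab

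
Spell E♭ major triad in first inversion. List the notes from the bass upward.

G, Bb, Eb

In root position, E♭ major triad is Eb–G–Bb.
First inversion puts the third (G) in the bass.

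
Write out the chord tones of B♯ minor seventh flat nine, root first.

B♯ minor seventh flat nine: minor seventh flat nine on B#.
B# — root
D# — minor 3rd
F## — perfect 5th
A# — minor 7th
C# — minor 9th

B# – D# – F## – A# – C#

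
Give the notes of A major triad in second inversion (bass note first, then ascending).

E – A – C♯

A major triad = A–C♯–E; second inversion → fifth (E) lowest.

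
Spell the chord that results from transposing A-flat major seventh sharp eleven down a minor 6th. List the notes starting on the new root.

C, E, G, B, F-sharp

A minor 6th down from A-flat is C, so the new chord is C major seventh sharp eleven.
C — root
E — major 3rd
G — perfect 5th
B — major 7th
F-sharp — augmented 11th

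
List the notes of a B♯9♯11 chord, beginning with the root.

B♯9♯11 is a dominant ninth sharp eleven built on B♯.
Root: B♯
Major 3rd (3rd): D𝄪
Perfect 5th (5th): F𝄪
Minor 7th (7th): A♯
Major 9th (9th): C𝄪
Augmented 11th (11th): E𝄪

B♯, D𝄪, F𝄪, A♯, C𝄪, E𝄪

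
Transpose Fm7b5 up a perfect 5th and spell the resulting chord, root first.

C Eb Gb Bb

F up a perfect 5th → C. New chord: C half-diminished seventh.
Root: C
Minor 3rd (3rd): Eb
Diminished 5th (5th): Gb
Minor 7th (7th): Bb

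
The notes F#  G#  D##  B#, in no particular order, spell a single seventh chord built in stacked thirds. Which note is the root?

G#

Stacking in thirds gives G# – B# – D## – F#, so G# is the root — G# augmented seventh.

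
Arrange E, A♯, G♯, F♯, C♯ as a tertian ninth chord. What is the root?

Arranged so that each adjacent pair is a third by letter name: F♯ – A♯ – C♯ – E – G♯.
The bottom of that stack, F♯, is the root (this is F♯ dominant ninth).

F♯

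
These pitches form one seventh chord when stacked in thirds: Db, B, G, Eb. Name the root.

Eb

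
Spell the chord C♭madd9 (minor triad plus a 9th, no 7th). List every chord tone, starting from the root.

Root Cb, quality minor added-ninth:
- root: Cb
- minor 3rd: Ebb
- perfect 5th: Gb
- major 9th: Db

Cb – Ebb – Gb – Db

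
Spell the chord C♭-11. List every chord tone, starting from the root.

Cb Ebb Gb Bbb Db Fb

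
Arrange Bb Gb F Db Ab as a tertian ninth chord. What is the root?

Arranged so that each adjacent pair is a third by letter name: Gb – Bb – Db – F – Ab.
The bottom of that stack, Gb, is the root (this is Gb major ninth).

Gb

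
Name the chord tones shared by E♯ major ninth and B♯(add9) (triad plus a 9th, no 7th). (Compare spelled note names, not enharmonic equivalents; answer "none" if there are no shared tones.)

E♯ major ninth: E# G## B# D## F##
B♯(add9): B# D## F## C##
Common to both → B#, D##, F##.

B# D## F##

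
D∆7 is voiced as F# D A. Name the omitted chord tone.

C#

The full D∆7 chord is D, F#, A, C#.
Comparing with the voicing, the major 7th (7th) — C# — is absent.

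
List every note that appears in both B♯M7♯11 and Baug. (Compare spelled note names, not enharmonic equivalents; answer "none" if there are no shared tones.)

B♯M7♯11 = B#, D##, F##, A##, E##.
Baug = B, D#, F##.
Shared: F##.

F##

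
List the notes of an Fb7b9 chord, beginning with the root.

Fb7b9: dominant seventh flat nine on Fb.
Root: Fb
Major 3rd (3rd): Ab
Perfect 5th (5th): Cb
Minor 7th (7th): Ebb
Minor 9th (9th): Gbb

Fb  Ab  Cb  Ebb  Gbb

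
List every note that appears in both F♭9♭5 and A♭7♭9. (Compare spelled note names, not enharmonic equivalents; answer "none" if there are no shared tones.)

F♭9♭5 = Fb, Ab, Cbb, Ebb, Gb.
A♭7♭9 = Ab, C, Eb, Gb, Bbb.
Shared: Ab, Gb.

Ab Gb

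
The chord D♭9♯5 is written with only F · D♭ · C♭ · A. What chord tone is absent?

E♭

The full D♭9♯5 chord is D♭, F, A, C♭, E♭.
Comparing with the voicing, the major 9th (9th) — E♭ — is absent.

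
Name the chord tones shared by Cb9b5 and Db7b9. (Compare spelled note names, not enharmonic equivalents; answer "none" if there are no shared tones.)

Cb9b5: Cb Eb Gbb Bbb Db
Db7b9: Db F Ab Cb Ebb
Common to both → Cb, Db.

Cb Db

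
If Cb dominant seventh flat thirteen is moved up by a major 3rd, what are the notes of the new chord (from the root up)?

E-flat, G, B-flat, D-flat, C-flat

Transposed root: C-flat → E-flat (major 3rd up). So we spell E-flat dominant seventh flat thirteen:
- root: E-flat
- major 3rd: G
- perfect 5th: B-flat
- minor 7th: D-flat
- minor 13th: C-flat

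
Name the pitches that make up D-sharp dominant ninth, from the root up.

D-sharp dominant ninth: dominant ninth on D#.
D# — root
F## — major 3rd
A# — perfect 5th
C# — minor 7th
E# — major 9th

D#  F##  A#  C#  E#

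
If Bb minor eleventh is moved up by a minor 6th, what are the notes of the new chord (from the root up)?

A minor 6th up from Bb is Gb, so the new chord is Gb minor eleventh.
- root: Gb
- minor 3rd: Bbb
- perfect 5th: Db
- minor 7th: Fb
- major 9th: Ab
- perfect 11th: Cb

Gb  Bbb  Db  Fb  Ab  Cb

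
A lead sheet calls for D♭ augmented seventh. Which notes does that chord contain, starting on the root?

D♭ augmented seventh is an augmented seventh built on D-flat.
root → D-flat
3rd (major 3rd) → F
5th (augmented 5th) → A
7th (minor 7th) → C-flat

D-flat  F  A  C-flat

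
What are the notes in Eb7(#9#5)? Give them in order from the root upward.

Eb  G  B  Db  F#

Eb7(#9#5): dominant seventh sharp nine sharp five on Eb.
Eb — root
G — major 3rd
B — augmented 5th
Db — minor 7th
F# — augmented 9th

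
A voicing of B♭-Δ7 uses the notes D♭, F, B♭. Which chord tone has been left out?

A

The full B♭-Δ7 chord is B♭, D♭, F, A.
Comparing with the voicing, the major 7th (7th) — A — is absent.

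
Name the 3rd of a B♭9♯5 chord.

Root of B♭9♯5 = Bb. The 3rd is a major 3rd: Bb up a major 3rd → D.

D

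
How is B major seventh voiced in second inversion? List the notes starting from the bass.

F-sharp  A-sharp  B  D-sharp

In root position, B major seventh is B–D-sharp–F-sharp–A-sharp.
Second inversion puts the fifth (F-sharp) in the bass.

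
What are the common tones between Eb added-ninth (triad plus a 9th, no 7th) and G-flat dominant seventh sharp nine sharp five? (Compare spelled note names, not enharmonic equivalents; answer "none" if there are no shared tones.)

Eb added-ninth: E-flat G B-flat F
G-flat dominant seventh sharp nine sharp five: G-flat B-flat D F-flat A
Common to both → B-flat.

B-flat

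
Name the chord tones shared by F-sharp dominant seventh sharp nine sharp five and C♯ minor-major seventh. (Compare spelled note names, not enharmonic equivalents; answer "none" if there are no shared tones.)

E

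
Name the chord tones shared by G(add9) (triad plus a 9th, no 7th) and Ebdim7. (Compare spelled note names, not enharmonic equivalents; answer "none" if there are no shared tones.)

none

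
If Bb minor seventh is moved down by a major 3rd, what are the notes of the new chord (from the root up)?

G-flat – B-double-flat – D-flat – F-flat

Transposed root: B-flat → G-flat (major 3rd down). So we spell G-flat minor seventh:
Root: G-flat
Minor 3rd (3rd): B-double-flat
Perfect 5th (5th): D-flat
Minor 7th (7th): F-flat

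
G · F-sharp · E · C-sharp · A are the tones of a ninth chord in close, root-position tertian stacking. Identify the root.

Arranged so that each adjacent pair is a third by letter name: F-sharp – A – C-sharp – E – G.
The bottom of that stack, F-sharp, is the root (this is F-sharp minor seventh flat nine).

F-sharp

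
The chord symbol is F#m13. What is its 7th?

E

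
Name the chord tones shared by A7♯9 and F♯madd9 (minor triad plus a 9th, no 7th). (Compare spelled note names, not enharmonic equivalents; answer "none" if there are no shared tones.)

A, C#

A7♯9: A C# E G B#
F♯madd9: F# A C# G#
Common to both → A, C#.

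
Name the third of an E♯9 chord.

G##

E♯9 is built on E#; its 3rd is a major 3rd above the root.
A third above E uses the letter G, and the major 3rd above E# is G##.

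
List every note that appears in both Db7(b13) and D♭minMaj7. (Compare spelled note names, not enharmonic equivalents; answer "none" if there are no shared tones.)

Db, Ab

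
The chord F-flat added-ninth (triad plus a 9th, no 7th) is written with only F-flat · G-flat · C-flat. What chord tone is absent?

F-flat added-ninth = F-flat, A-flat, C-flat, G-flat. The voicing lacks the 3rd (major 3rd), A-flat.

A-flat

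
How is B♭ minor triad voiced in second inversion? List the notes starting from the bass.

F, Bb, Db

B♭ minor triad = Bb–Db–F; second inversion → fifth (F) lowest.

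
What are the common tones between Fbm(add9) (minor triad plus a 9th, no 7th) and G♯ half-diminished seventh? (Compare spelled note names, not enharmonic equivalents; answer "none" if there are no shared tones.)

Fbm(add9): Fb Abb Cb Gb
G♯ half-diminished seventh: G# B D F#
Common to both → none.

none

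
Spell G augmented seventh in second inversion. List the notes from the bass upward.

In root position, G augmented seventh is G–B–D-sharp–F.
Second inversion puts the fifth (D-sharp) in the bass.

D-sharp  F  G  B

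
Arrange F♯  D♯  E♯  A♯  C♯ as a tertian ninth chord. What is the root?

D♯

Arranged so that each adjacent pair is a third by letter name: D♯ – F♯ – A♯ – C♯ – E♯.
The bottom of that stack, D♯, is the root (this is D♯ minor ninth).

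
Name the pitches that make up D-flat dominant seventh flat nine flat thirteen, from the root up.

Db, F, Ab, Cb, Ebb, Bbb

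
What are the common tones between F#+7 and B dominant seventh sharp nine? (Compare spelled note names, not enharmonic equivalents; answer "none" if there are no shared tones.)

F#, C##

F#+7: F# A# C## E
B dominant seventh sharp nine: B D# F# A C##
Common to both → F#, C##.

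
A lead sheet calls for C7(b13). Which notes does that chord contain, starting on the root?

C7(b13): dominant seventh flat thirteen on C.
root → C
3rd (major 3rd) → E
5th (perfect 5th) → G
7th (minor 7th) → Bb
13th (minor 13th) → Ab

C E G Bb Ab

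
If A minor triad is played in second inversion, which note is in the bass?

A minor triad in root position is A–C–E.
Second inversion places the fifth in the bass, which is E.

E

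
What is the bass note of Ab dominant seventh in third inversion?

Gb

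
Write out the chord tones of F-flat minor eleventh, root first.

F-flat A-double-flat C-flat E-double-flat G-flat B-double-flat

F-flat minor eleventh is a minor eleventh built on F-flat.
root → F-flat
3rd (minor 3rd) → A-double-flat
5th (perfect 5th) → C-flat
7th (minor 7th) → E-double-flat
9th (major 9th) → G-flat
11th (perfect 11th) → B-double-flat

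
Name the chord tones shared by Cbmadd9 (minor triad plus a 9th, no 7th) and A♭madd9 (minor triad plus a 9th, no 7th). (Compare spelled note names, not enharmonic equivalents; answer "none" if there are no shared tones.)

C♭

Cbmadd9 = C♭, E𝄫, G♭, D♭.
A♭madd9 = A♭, C♭, E♭, B♭.
Shared: C♭.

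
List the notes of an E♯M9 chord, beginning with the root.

E# – G## – B# – D## – F##

E♯M9 is a major ninth built on E#.
Root: E#
Major 3rd (3rd): G##
Perfect 5th (5th): B#
Major 7th (7th): D##
Major 9th (9th): F##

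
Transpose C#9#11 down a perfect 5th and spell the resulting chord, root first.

F# A# C# E G# B#

Transposed root: C# → F# (perfect 5th down). So we spell F# dominant ninth sharp eleven:
Root: F#
Major 3rd (3rd): A#
Perfect 5th (5th): C#
Minor 7th (7th): E
Major 9th (9th): G#
Augmented 11th (11th): B#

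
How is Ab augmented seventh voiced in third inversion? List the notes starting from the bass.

In root position, Ab augmented seventh is A-flat–C–E–G-flat.
Third inversion puts the seventh (G-flat) in the bass.

G-flat, A-flat, C, E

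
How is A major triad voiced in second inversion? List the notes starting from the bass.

E  A  C#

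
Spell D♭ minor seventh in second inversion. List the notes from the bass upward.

A-flat C-flat D-flat F-flat

D♭ minor seventh = D-flat–F-flat–A-flat–C-flat; second inversion → fifth (A-flat) lowest.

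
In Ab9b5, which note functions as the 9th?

B♭

Root of Ab9b5 = A♭. The 9th is a major 9th: A♭ up a major 9th → B♭.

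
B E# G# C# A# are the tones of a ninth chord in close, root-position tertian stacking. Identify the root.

Stacking in thirds gives A# – C# – E# – G# – B, so A# is the root — A# minor seventh flat nine.

A#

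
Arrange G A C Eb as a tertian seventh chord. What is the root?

A

Arranged so that each adjacent pair is a third by letter name: A – C – Eb – G.
The bottom of that stack, A, is the root (this is A half-diminished seventh).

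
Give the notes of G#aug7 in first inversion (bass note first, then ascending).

B#, D##, F#, G#

In root position, G#aug7 is G#–B#–D##–F#.
First inversion puts the third (B#) in the bass.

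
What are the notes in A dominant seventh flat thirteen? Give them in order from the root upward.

A dominant seventh flat thirteen is a dominant seventh flat thirteen built on A.
root → A
3rd (major 3rd) → C#
5th (perfect 5th) → E
7th (minor 7th) → G
13th (minor 13th) → F

A, C#, E, G, F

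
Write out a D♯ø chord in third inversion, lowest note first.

In root position, D♯ø is D#–F#–A–C#.
Third inversion puts the seventh (C#) in the bass.

C# D# F# A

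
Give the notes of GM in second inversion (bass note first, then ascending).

GM = G–B–D; second inversion → fifth (D) lowest.

D G B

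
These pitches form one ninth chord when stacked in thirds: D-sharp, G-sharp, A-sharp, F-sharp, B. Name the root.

G-sharp

Stacking in thirds gives G-sharp – B – D-sharp – F-sharp – A-sharp, so G-sharp is the root — G-sharp minor ninth.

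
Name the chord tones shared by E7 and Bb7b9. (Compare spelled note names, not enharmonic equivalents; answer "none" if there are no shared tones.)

D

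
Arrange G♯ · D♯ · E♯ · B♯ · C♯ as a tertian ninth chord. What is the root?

Stacking in thirds gives C♯ – E♯ – G♯ – B♯ – D♯, so C♯ is the root — C♯ major ninth.

C♯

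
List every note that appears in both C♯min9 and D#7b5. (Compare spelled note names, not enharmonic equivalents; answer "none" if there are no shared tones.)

C♯  D♯

C♯min9 = C♯, E, G♯, B, D♯.
D#7b5 = D♯, F𝄪, A, C♯.
Shared: C♯, D♯.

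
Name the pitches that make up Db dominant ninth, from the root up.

Db dominant ninth: dominant ninth on D-flat.
root → D-flat
3rd (major 3rd) → F
5th (perfect 5th) → A-flat
7th (minor 7th) → C-flat
9th (major 9th) → E-flat

D-flat F A-flat C-flat E-flat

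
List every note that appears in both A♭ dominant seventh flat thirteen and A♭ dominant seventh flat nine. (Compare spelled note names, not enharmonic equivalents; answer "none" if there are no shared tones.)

A♭ dominant seventh flat thirteen = A-flat, C, E-flat, G-flat, F-flat.
A♭ dominant seventh flat nine = A-flat, C, E-flat, G-flat, B-double-flat.
Shared: A-flat, C, E-flat, G-flat.

A-flat, C, E-flat, G-flat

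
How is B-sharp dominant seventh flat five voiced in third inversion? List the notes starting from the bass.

A# B# D## F#

B-sharp dominant seventh flat five = B#–D##–F#–A#; third inversion → seventh (A#) lowest.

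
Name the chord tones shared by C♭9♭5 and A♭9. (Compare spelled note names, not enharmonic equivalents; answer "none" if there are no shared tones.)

Eb

C♭9♭5 = Cb, Eb, Gbb, Bbb, Db.
A♭9 = Ab, C, Eb, Gb, Bb.
Shared: Eb.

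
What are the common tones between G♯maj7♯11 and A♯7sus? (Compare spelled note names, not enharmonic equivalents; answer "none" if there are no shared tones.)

G♯ – D♯

G♯maj7♯11: G♯ B♯ D♯ F𝄪 C𝄪
A♯7sus: A♯ D♯ E♯ G♯
Common to both → G♯, D♯.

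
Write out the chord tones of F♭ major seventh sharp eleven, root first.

F-flat, A-flat, C-flat, E-flat, B-flat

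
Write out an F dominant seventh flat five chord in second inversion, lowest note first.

C-flat, E-flat, F, A

In root position, F dominant seventh flat five is F–A–C-flat–E-flat.
Second inversion puts the fifth (C-flat) in the bass.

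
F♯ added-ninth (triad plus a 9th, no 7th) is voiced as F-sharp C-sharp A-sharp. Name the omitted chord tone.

G-sharp

The full F♯ added-ninth chord is F-sharp, A-sharp, C-sharp, G-sharp.
Comparing with the voicing, the major 9th (9th) — G-sharp — is absent.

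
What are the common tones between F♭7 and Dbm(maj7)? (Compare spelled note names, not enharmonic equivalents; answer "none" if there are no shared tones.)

Fb – Ab

F♭7 = Fb, Ab, Cb, Ebb.
Dbm(maj7) = Db, Fb, Ab, C.
Shared: Fb, Ab.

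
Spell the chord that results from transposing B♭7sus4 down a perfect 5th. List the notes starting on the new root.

Eb, Ab, Bb, Db

Transposed root: Bb → Eb (perfect 5th down). So we spell Eb dominant seventh suspended fourth:
- root: Eb
- perfect 4th: Ab
- perfect 5th: Bb
- minor 7th: Db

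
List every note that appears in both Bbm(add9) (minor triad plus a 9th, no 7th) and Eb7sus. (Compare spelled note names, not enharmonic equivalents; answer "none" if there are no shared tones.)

Bbm(add9) = Bb, Db, F, C.
Eb7sus = Eb, Ab, Bb, Db.
Shared: Bb, Db.

Bb, Db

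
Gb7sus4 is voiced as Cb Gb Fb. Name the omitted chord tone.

The full Gb7sus4 chord is Gb, Cb, Db, Fb.
Comparing with the voicing, the perfect 5th (5th) — Db — is absent.

Db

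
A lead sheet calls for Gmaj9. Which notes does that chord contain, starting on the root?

Gmaj9: major ninth on G.
Root: G
Major 3rd (3rd): B
Perfect 5th (5th): D
Major 7th (7th): F#
Major 9th (9th): A

G, B, D, F#, A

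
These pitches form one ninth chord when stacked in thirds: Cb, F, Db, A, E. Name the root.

Db

Arranged so that each adjacent pair is a third by letter name: Db – F – A – Cb – E.
The bottom of that stack, Db, is the root (this is Db dominant seventh sharp nine sharp five).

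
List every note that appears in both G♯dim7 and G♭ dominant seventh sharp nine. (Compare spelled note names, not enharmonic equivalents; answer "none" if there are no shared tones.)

G♯dim7 = G#, B, D, F.
G♭ dominant seventh sharp nine = Gb, Bb, Db, Fb, A.
Shared: none.

none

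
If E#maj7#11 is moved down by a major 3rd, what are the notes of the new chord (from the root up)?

E♯ down a major 3rd → C♯. New chord: C♯ major seventh sharp eleven.
root → C♯
3rd (major 3rd) → E♯
5th (perfect 5th) → G♯
7th (major 7th) → B♯
11th (augmented 11th) → F𝄪

C♯, E♯, G♯, B♯, F𝄪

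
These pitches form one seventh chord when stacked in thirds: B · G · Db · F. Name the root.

Stacking in thirds gives G – B – Db – F, so G is the root — G dominant seventh flat five.

G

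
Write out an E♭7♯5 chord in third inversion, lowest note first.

In root position, E♭7♯5 is Eb–G–B–Db.
Third inversion puts the seventh (Db) in the bass.

Db  Eb  G  B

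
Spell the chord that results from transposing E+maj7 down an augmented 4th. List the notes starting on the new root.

An augmented 4th down from E is B♭, so the new chord is B♭ augmented major seventh.
B♭ — root
D — major 3rd
F♯ — augmented 5th
A — major 7th

B♭ D F♯ A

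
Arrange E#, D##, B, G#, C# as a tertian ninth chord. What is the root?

Arranged so that each adjacent pair is a third by letter name: C# – E# – G# – B – D##.
The bottom of that stack, C#, is the root (this is C# dominant seventh sharp nine).

C#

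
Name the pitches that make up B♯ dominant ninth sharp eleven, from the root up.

B♯ dominant ninth sharp eleven is a dominant ninth sharp eleven built on B-sharp.
B-sharp — root
D-double-sharp — major 3rd
F-double-sharp — perfect 5th
A-sharp — minor 7th
C-double-sharp — major 9th
E-double-sharp — augmented 11th

B-sharp, D-double-sharp, F-double-sharp, A-sharp, C-double-sharp, E-double-sharp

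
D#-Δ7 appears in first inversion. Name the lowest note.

F#

D#-Δ7 in root position is D#–F#–A#–C##.
First inversion places the third in the bass, which is F#.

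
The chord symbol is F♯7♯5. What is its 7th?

F♯7♯5 is built on F♯; its 7th is a minor 7th above the root.
A seventh above F uses the letter E, and the minor 7th above F♯ is E.

E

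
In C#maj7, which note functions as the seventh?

B#

Root of C#maj7 = C#. The 7th is a major 7th: C# up a major 7th → B#.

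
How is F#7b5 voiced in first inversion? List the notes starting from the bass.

In root position, F#7b5 is F♯–A♯–C–E.
First inversion puts the third (A♯) in the bass.

A♯, C, E, F♯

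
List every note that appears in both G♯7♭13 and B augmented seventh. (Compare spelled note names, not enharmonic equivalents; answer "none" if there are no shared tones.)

G♯7♭13 = G#, B#, D#, F#, E.
B augmented seventh = B, D#, F##, A.
Shared: D#.

D#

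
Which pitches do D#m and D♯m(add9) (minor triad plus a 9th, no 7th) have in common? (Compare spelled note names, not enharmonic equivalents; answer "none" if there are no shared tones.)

D#m: D# F# A#
D♯m(add9): D# F# A# E#
Common to both → D#, F#, A#.

D# – F# – A#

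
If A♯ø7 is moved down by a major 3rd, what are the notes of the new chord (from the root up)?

Transposed root: A♯ → F♯ (major 3rd down). So we spell F♯ half-diminished seventh:
Root: F♯
Minor 3rd (3rd): A
Diminished 5th (5th): C
Minor 7th (7th): E

F♯, A, C, E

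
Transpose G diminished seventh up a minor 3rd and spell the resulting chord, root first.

B-flat D-flat F-flat A-double-flat

A minor 3rd up from G is B-flat, so the new chord is B-flat diminished seventh.
Root: B-flat
Minor 3rd (3rd): D-flat
Diminished 5th (5th): F-flat
Diminished 7th (7th): A-double-flat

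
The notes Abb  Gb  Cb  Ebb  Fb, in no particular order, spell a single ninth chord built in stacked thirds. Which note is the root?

Fb

Arranged so that each adjacent pair is a third by letter name: Fb – Abb – Cb – Ebb – Gb.
The bottom of that stack, Fb, is the root (this is Fb minor ninth).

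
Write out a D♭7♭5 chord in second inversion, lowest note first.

In root position, D♭7♭5 is Db–F–Abb–Cb.
Second inversion puts the fifth (Abb) in the bass.

Abb Cb Db F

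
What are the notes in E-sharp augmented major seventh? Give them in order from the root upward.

Root E#, quality augmented major seventh:
Root: E#
Major 3rd (3rd): G##
Augmented 5th (5th): B##
Major 7th (7th): D##

E#  G##  B##  D##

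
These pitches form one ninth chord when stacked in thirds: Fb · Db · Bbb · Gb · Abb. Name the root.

Gb

Stacking in thirds gives Gb – Bbb – Db – Fb – Abb, so Gb is the root — Gb minor seventh flat nine.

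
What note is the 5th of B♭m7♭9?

B♭m7♭9 is built on Bb; its 5th is a perfect 5th above the root.
A fifth above B uses the letter F, and the perfect 5th above Bb is F.

F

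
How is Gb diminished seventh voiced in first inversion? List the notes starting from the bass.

Bbb  Dbb  Fbb  Gb

In root position, Gb diminished seventh is Gb–Bbb–Dbb–Fbb.
First inversion puts the third (Bbb) in the bass.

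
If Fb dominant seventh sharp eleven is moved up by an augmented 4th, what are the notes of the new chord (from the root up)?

Transposed root: Fb → Bb (augmented 4th up). So we spell Bb dominant seventh sharp eleven:
root → Bb
3rd (major 3rd) → D
5th (perfect 5th) → F
7th (minor 7th) → Ab
11th (augmented 11th) → E

Bb  D  F  Ab  E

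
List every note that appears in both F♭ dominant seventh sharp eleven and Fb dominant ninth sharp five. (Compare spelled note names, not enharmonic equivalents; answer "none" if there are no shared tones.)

F♭ dominant seventh sharp eleven: F-flat A-flat C-flat E-double-flat B-flat
Fb dominant ninth sharp five: F-flat A-flat C E-double-flat G-flat
Common to both → F-flat, A-flat, E-double-flat.

F-flat, A-flat, E-double-flat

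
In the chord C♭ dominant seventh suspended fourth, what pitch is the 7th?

B-double-flat

C♭ dominant seventh suspended fourth is built on C-flat; its 7th is a minor 7th above the root.
A seventh above C uses the letter B, and the minor 7th above C-flat is B-double-flat.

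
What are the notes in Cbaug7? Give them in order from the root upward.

Cbaug7 is an augmented seventh built on Cb.
- root: Cb
- major 3rd: Eb
- augmented 5th: G
- minor 7th: Bbb

Cb Eb G Bbb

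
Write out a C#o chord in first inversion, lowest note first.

In root position, C#o is C♯–E–G.
First inversion puts the third (E) in the bass.

E, G, C♯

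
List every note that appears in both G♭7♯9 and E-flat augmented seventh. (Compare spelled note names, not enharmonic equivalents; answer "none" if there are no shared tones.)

Db

G♭7♯9: Gb Bb Db Fb A
E-flat augmented seventh: Eb G B Db
Common to both → Db.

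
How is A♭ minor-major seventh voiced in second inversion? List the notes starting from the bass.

E♭ – G – A♭ – C♭

In root position, A♭ minor-major seventh is A♭–C♭–E♭–G.
Second inversion puts the fifth (E♭) in the bass.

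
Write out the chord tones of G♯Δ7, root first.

Root G♯, quality major seventh:
- root: G♯
- major 3rd: B♯
- perfect 5th: D♯
- major 7th: F𝄪

G♯, B♯, D♯, F𝄪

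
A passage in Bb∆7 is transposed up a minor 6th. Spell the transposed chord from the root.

G♭ B♭ D♭ F

Transposed root: B♭ → G♭ (minor 6th up). So we spell G♭ major seventh:
Root: G♭
Major 3rd (3rd): B♭
Perfect 5th (5th): D♭
Major 7th (7th): F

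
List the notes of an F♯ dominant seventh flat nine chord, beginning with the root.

F-sharp – A-sharp – C-sharp – E – G

F♯ dominant seventh flat nine: dominant seventh flat nine on F-sharp.
root → F-sharp
3rd (major 3rd) → A-sharp
5th (perfect 5th) → C-sharp
7th (minor 7th) → E
9th (minor 9th) → G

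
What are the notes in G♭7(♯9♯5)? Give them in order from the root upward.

Gb Bb D Fb A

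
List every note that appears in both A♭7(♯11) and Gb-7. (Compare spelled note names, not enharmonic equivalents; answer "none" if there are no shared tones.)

A♭7(♯11) = Ab, C, Eb, Gb, D.
Gb-7 = Gb, Bbb, Db, Fb.
Shared: Gb.

Gb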